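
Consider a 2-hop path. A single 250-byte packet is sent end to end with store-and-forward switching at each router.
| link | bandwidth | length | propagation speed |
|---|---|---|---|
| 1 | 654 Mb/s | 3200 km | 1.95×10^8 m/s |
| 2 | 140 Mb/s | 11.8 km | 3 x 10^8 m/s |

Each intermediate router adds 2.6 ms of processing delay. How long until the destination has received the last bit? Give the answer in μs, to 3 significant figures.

19100 μs

L = 250 × 8 = 2000 bits.
Transmission delays (L/R per hop): 3.0581, 14.2857 μs; sum = 17.3438 μs.
Propagation delays (d/s per hop): 16410.3, 39.3333 μs; sum = 16449.6 μs.
Processing at 1 router(s): 1 × 2.6 ms = 2600 μs.
End-to-end = 19100 μs.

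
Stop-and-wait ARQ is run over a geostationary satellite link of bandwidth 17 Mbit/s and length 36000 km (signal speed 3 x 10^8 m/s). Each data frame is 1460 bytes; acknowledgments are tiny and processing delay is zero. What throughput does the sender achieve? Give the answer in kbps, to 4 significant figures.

48.53 kbps

t_tx = L/R = 11680/17000000 = 0.000687059 s.
t_prop = 36000000/300000000 = 0.12 s; RTT = 0.24 s.
Cycle = t_tx + RTT = 0.240687 s.
Throughput = L / cycle = 11680 / 0.240687 = 48.53 kbps.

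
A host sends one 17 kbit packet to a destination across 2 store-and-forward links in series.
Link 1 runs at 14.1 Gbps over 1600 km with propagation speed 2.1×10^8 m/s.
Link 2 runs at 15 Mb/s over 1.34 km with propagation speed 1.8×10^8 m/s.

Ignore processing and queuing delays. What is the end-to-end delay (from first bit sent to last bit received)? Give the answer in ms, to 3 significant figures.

8.76 ms

L = 17000 bits.
Transmission delays (L/R per hop): 0.00120567, 1.13333 ms; sum = 1.13454 ms.
Propagation delays (d/s per hop): 7.61905, 0.00744444 ms; sum = 7.62649 ms.
End-to-end = 8.76 ms.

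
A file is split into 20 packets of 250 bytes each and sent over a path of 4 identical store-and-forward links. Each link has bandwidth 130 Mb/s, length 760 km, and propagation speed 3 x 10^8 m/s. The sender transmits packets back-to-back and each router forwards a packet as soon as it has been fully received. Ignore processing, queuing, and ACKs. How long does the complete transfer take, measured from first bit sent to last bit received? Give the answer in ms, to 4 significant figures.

Per-hop transmission t_tx = L/R = 2000/130000000 = 0.0153846 ms.
Per-hop propagation t_prop = 760000/300000000 = 2.53333 ms.
Pipeline fill: first packet needs 4·t_tx to clear all hops; remaining 19 packets each add one t_tx.
Total = (4+20-1)·t_tx + 4·t_prop = 23·0.0153846 + 4·2.53333 = 10.49 ms.

10.49 ms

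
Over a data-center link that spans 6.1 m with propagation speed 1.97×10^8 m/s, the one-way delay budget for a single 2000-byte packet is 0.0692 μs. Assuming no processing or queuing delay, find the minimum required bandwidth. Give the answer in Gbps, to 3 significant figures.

418 Gbps

L = 16000 bits.
Propagation delay = 6.1 / 197000000 = 0.0309645 μs.
Transmission budget = 0.0692 − 0.0309645 = 0.0382355 μs.
R ≥ L / t_tx = 16000 bits / 3.82355e-08 s = 418 Gbps.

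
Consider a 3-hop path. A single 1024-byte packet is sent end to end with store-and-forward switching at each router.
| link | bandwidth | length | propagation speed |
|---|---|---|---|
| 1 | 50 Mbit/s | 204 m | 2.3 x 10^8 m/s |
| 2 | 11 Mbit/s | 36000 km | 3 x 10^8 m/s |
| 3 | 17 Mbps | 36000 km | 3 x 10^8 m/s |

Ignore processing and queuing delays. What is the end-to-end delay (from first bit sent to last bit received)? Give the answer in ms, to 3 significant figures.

L = 1024 × 8 = 8192 bits.
Transmission delays (L/R per hop): 0.16384, 0.744727, 0.481882 ms; sum = 1.39045 ms.
Propagation delays (d/s per hop): 0.000886957, 120, 120 ms; sum = 240.001 ms.
End-to-end = 241 ms.

241 ms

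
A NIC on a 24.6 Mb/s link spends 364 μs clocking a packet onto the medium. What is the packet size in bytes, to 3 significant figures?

1120 bytes

L = R × t_tx = 24600000 b/s × 0.000364 s = 8954.4 bits.
In bytes: 8954.4 / 8 = 1120 bytes.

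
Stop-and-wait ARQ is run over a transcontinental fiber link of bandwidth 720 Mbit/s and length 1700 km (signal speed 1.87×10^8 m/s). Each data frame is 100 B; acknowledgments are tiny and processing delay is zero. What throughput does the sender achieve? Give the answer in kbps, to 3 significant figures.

t_tx = L/R = 800/720000000 = 1.11111e-06 s.
t_prop = 1700000/187000000 = 0.00909091 s; RTT = 0.0181818 s.
Cycle = t_tx + RTT = 0.0181829 s.
Throughput = L / cycle = 800 / 0.0181829 = 44.0 kbps.

44.0 kbps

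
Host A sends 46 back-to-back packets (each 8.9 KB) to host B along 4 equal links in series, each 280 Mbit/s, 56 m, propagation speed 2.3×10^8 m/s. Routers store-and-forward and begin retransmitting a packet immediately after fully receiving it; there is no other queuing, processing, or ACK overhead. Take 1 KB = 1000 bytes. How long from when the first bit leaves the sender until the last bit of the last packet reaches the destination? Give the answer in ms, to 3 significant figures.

Per-hop transmission t_tx = L/R = 71200/280000000 = 0.254286 ms.
Per-hop propagation t_prop = 56/2.3e+08 = 0.000243478 ms.
Pipeline fill: first packet needs 4·t_tx to clear all hops; remaining 45 packets each add one t_tx.
Total = (4+46-1)·t_tx + 4·t_prop = 49·0.254286 + 4·0.000243478 = 12.5 ms.

12.5 ms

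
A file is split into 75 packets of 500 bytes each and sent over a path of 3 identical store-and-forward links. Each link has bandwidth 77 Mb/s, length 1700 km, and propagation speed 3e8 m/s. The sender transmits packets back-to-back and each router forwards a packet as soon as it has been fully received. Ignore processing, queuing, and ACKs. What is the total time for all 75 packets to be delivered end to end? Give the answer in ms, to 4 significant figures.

Per-hop transmission t_tx = L/R = 4000/77000000 = 0.0519481 ms.
Per-hop propagation t_prop = 1700000/300000000 = 5.66667 ms.
Pipeline fill: first packet needs 3·t_tx to clear all hops; remaining 74 packets each add one t_tx.
Total = (3+75-1)·t_tx + 3·t_prop = 77·0.0519481 + 3·5.66667 = 21.00 ms.

21.00 ms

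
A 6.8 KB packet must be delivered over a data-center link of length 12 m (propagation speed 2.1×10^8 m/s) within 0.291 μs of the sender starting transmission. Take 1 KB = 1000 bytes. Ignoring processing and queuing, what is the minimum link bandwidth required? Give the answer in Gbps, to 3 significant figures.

L = 54400 bits.
Propagation delay = 12 / 210000000 = 0.0571429 μs.
Transmission budget = 0.291 − 0.0571429 = 0.233857 μs.
R ≥ L / t_tx = 54400 bits / 2.33857e-07 s = 233 Gbps.

233 Gbps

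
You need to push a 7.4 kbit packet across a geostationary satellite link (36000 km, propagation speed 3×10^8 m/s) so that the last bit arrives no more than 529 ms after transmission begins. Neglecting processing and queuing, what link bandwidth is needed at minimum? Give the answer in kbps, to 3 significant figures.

18.1 kbps

Propagation delay = 36000000 / 300000000 = 120 ms.
Transmission budget = 529 − 120 = 409 ms.
R ≥ L / t_tx = 7400 bits / 0.409 s = 18.1 kbps.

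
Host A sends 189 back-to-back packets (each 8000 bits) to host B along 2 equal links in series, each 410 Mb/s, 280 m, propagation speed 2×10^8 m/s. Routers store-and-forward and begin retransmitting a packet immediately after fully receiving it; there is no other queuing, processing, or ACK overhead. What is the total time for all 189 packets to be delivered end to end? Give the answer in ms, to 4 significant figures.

Per-hop transmission t_tx = L/R = 8000/410000000 = 0.0195122 ms.
Per-hop propagation t_prop = 280/200000000 = 0.0014 ms.
Pipeline fill: first packet needs 2·t_tx to clear all hops; remaining 188 packets each add one t_tx.
Total = (2+189-1)·t_tx + 2·t_prop = 190·0.0195122 + 2·0.0014 = 3.710 ms.

3.710 ms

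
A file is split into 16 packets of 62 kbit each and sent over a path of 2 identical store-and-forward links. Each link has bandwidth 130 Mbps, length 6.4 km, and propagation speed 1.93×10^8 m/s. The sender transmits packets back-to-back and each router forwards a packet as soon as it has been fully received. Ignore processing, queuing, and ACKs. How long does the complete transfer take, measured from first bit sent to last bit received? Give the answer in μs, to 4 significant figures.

Per-hop transmission t_tx = L/R = 62000/130000000 = 476.923 μs.
Per-hop propagation t_prop = 6400/193000000 = 33.1606 μs.
Pipeline fill: first packet needs 2·t_tx to clear all hops; remaining 15 packets each add one t_tx.
Total = (2+16-1)·t_tx + 2·t_prop = 17·476.923 + 2·33.1606 = 8174 μs.

8174 μs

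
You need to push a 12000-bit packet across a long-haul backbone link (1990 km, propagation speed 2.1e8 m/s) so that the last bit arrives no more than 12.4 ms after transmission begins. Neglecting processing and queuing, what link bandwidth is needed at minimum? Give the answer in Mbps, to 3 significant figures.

4.10 Mbps

Propagation delay = 1990000 / 210000000 = 9.47619 ms.
Transmission budget = 12.4 − 9.47619 = 2.92381 ms.
R ≥ L / t_tx = 12000 bits / 0.00292381 s = 4.10 Mbps.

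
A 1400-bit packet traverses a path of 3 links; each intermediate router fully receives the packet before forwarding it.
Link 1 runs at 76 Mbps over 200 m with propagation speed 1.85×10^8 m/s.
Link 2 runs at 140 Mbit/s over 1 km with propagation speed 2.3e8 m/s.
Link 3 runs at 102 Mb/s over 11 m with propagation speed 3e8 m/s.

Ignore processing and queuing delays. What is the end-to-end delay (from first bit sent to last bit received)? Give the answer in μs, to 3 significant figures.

47.6 μs

Transmission delays (L/R per hop): 18.4211, 10, 13.7255 μs; sum = 42.1465 μs.
Propagation delays (d/s per hop): 1.08108, 4.34783, 0.0366667 μs; sum = 5.46557 μs.
End-to-end = 47.6 μs.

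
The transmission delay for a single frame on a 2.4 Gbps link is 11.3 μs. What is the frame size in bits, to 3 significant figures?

27100 bits

L = R × t_tx = 2400000000 b/s × 1.13e-05 s = 27120 bits.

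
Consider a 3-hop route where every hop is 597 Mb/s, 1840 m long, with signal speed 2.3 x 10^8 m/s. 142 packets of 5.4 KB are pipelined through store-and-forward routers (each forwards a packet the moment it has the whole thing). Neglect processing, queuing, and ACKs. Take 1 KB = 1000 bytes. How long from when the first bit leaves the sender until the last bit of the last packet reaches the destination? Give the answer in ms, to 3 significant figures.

Per-hop transmission t_tx = L/R = 43200/597000000 = 0.0723618 ms.
Per-hop propagation t_prop = 1840/2.3e+08 = 0.008 ms.
Pipeline fill: first packet needs 3·t_tx to clear all hops; remaining 141 packets each add one t_tx.
Total = (3+142-1)·t_tx + 3·t_prop = 144·0.0723618 + 3·0.008 = 10.4 ms.

10.4 ms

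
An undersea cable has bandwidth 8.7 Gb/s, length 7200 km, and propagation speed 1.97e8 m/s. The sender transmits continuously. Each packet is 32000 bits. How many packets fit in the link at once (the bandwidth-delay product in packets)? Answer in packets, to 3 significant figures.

9940 packets

Propagation delay = 7200000 / 197000000 = 0.0365482 s.
BDP = R × t_prop = 8700000000 × 0.0365482 = 317970000 bits.
In packets of 32000 bits: 9940 packets.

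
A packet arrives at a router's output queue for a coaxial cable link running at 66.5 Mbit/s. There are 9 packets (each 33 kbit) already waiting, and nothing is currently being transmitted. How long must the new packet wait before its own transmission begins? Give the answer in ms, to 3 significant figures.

4.47 ms

Each queued packet: L/R = 33000/66500000 = 0.496241 ms.
9 queued → 4.46617 ms.
Queuing delay = 4.47 ms.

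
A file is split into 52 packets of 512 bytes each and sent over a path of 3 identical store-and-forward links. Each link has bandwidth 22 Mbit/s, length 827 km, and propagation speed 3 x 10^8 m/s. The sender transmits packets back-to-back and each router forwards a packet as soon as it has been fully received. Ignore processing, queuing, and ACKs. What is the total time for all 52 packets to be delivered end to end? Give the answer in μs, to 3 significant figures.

Per-hop transmission t_tx = L/R = 4096/22000000 = 186.182 μs.
Per-hop propagation t_prop = 827000/300000000 = 2756.67 μs.
Pipeline fill: first packet needs 3·t_tx to clear all hops; remaining 51 packets each add one t_tx.
Total = (3+52-1)·t_tx + 3·t_prop = 54·186.182 + 3·2756.67 = 18300 μs.

18300 μs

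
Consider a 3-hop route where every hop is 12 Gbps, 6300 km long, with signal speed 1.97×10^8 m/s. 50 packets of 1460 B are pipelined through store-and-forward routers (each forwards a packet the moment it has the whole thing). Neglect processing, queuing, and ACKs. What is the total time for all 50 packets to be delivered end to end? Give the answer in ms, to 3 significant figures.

96.0 ms

Per-hop transmission t_tx = L/R = 11680/12000000000 = 0.000973333 ms.
Per-hop propagation t_prop = 6300000/197000000 = 31.9797 ms.
Pipeline fill: first packet needs 3·t_tx to clear all hops; remaining 49 packets each add one t_tx.
Total = (3+50-1)·t_tx + 3·t_prop = 52·0.000973333 + 3·31.9797 = 96.0 ms.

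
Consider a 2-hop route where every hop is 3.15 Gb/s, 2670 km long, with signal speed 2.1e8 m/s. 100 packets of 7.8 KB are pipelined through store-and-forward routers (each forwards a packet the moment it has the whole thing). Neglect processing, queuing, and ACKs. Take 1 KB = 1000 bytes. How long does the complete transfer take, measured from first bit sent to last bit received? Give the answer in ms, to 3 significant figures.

27.4 ms

Per-hop transmission t_tx = L/R = 62400/3150000000 = 0.0198095 ms.
Per-hop propagation t_prop = 2670000/210000000 = 12.7143 ms.
Pipeline fill: first packet needs 2·t_tx to clear all hops; remaining 99 packets each add one t_tx.
Total = (2+100-1)·t_tx + 2·t_prop = 101·0.0198095 + 2·12.7143 = 27.4 ms.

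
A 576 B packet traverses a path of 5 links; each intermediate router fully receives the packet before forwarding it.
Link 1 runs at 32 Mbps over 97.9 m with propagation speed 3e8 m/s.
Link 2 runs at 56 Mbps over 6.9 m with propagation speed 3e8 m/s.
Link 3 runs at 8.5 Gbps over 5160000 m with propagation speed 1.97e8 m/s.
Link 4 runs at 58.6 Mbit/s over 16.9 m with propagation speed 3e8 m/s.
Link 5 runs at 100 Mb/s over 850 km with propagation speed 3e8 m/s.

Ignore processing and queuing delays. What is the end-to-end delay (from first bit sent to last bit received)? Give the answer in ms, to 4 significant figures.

29.38 ms

L = 576 × 8 = 4608 bits.
Transmission delays (L/R per hop): 0.144, 0.0822857, 0.000542118, 0.0786348, 0.04608 ms; sum = 0.351543 ms.
Propagation delays (d/s per hop): 0.000326333, 2.3e-05, 26.1929, 5.63333e-05, 2.83333 ms; sum = 29.0266 ms.
End-to-end = 29.38 ms.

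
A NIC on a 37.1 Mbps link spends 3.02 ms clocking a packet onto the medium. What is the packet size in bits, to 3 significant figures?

L = R × t_tx = 37100000 b/s × 0.00302 s = 112042 bits.

112000 bits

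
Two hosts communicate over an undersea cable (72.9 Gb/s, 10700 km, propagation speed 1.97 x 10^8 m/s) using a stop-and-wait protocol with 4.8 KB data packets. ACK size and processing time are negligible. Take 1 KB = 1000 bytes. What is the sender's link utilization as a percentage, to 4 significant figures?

0.0004849 %

t_tx = L/R = 38400/72900000000 = 5.26749e-07 s.
t_prop = 10700000/197000000 = 0.0543147 s; RTT = 0.108629 s.
Cycle = t_tx + RTT = 0.10863 s.
Utilization = t_tx / cycle = 5.26749e-07/0.10863 = 0.0004849 %.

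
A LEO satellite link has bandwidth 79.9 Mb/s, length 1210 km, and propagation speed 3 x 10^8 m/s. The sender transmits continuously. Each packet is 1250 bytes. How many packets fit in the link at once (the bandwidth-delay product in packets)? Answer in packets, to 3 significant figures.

Propagation delay = 1210000 / 300000000 = 0.00403333 s.
BDP = R × t_prop = 79900000 × 0.00403333 = 322263 bits.
In packets of 10000 bits: 32.2 packets.

32.2 packets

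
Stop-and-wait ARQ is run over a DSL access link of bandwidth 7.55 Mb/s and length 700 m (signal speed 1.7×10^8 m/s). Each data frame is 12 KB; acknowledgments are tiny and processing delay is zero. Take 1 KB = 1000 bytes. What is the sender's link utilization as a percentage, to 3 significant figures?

99.9 %

t_tx = L/R = 96000/7550000 = 0.0127152 s.
t_prop = 700/170000000 = 4.11765e-06 s; RTT = 8.23529e-06 s.
Cycle = t_tx + RTT = 0.0127235 s.
Utilization = t_tx / cycle = 0.0127152/0.0127235 = 99.9 %.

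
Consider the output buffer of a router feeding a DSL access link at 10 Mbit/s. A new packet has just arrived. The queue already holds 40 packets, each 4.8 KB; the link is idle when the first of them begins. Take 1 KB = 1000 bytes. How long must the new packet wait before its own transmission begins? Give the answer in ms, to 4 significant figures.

Each queued packet: L/R = 38400/10000000 = 3.84 ms.
40 queued → 153.6 ms.
Queuing delay = 153.6 ms.

153.6 ms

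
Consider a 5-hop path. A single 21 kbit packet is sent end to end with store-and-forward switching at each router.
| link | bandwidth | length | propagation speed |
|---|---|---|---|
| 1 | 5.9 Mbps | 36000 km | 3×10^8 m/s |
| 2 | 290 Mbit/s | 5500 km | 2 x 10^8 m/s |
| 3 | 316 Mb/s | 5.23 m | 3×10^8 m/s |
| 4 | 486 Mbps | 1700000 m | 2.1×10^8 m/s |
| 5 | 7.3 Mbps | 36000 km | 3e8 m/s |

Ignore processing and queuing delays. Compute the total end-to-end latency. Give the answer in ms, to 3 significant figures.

282 ms

L = 21000 bits.
Transmission delays (L/R per hop): 3.55932, 0.0724138, 0.0664557, 0.0432099, 2.87671 ms; sum = 6.61811 ms.
Propagation delays (d/s per hop): 120, 27.5, 1.74333e-05, 8.09524, 120 ms; sum = 275.595 ms.
End-to-end = 282 ms.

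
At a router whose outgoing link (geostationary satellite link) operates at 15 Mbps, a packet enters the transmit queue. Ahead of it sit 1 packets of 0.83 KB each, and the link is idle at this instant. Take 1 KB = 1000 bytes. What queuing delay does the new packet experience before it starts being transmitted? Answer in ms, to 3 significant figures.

Each queued packet: L/R = 6640/15000000 = 0.442667 ms.
1 queued → 0.442667 ms.
Queuing delay = 0.443 ms.

0.443 ms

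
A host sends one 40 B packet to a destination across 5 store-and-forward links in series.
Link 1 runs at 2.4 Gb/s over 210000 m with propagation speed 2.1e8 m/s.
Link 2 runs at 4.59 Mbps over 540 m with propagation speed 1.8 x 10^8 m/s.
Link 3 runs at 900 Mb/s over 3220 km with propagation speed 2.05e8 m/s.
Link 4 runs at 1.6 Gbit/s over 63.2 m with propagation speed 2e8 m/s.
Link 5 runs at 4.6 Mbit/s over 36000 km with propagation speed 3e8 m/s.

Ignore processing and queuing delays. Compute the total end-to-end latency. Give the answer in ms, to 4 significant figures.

136.9 ms

L = 40 × 8 = 320 bits.
Transmission delays (L/R per hop): 0.000133333, 0.0697168, 0.000355556, 0.0002, 0.0695652 ms; sum = 0.139971 ms.
Propagation delays (d/s per hop): 1, 0.003, 15.7073, 0.000316, 120 ms; sum = 136.711 ms.
End-to-end = 136.9 ms.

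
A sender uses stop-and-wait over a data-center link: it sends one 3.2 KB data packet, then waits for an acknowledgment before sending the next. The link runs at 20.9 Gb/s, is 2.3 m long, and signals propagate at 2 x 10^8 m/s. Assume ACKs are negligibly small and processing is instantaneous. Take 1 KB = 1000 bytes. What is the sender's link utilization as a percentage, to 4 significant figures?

t_tx = L/R = 25600/20900000000 = 1.22488e-06 s.
t_prop = 2.3/200000000 = 1.15e-08 s; RTT = 2.3e-08 s.
Cycle = t_tx + RTT = 1.24788e-06 s.
Utilization = t_tx / cycle = 1.22488e-06/1.24788e-06 = 98.16 %.

98.16 %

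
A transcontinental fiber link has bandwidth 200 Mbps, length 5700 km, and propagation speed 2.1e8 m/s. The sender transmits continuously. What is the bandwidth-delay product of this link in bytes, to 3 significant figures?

Propagation delay = 5700000 / 210000000 = 0.0271429 s.
BDP = R × t_prop = 200000000 × 0.0271429 = 5428570 bits.
In bytes: 5428570/8 = 679000 bytes.

679000 bytes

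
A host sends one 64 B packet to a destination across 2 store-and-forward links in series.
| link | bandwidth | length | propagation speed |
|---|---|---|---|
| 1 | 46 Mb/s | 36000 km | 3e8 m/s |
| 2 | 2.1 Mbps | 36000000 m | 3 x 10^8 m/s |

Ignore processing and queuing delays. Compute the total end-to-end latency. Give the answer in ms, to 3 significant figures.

240 ms

L = 64 × 8 = 512 bits.
Transmission delays (L/R per hop): 0.0111304, 0.24381 ms; sum = 0.25494 ms.
Propagation delays (d/s per hop): 120, 120 ms; sum = 240 ms.
End-to-end = 240 ms.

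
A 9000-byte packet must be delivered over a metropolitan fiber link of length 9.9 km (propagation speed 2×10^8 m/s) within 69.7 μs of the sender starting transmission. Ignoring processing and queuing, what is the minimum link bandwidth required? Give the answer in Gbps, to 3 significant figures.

L = 72000 bits.
Propagation delay = 9900 / 200000000 = 49.5 μs.
Transmission budget = 69.7 − 49.5 = 20.2 μs.
R ≥ L / t_tx = 72000 bits / 2.02e-05 s = 3.56 Gbps.

3.56 Gbps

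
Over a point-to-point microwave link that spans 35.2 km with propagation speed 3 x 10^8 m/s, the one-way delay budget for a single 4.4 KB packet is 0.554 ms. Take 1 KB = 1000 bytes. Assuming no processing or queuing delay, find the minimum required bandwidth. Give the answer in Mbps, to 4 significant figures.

L = 35200 bits.
Propagation delay = 35200 / 300000000 = 0.117333 ms.
Transmission budget = 0.554 − 0.117333 = 0.436667 ms.
R ≥ L / t_tx = 35200 bits / 0.000436667 s = 80.61 Mbps.

80.61 Mbps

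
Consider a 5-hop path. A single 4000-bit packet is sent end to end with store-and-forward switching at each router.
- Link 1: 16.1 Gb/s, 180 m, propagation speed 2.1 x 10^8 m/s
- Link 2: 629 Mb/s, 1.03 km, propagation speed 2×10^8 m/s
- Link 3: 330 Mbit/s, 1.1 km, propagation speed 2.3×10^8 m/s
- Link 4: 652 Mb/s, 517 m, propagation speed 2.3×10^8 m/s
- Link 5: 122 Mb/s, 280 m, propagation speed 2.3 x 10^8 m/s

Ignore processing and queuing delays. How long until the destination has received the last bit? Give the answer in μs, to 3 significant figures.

Transmission delays (L/R per hop): 0.248447, 6.3593, 12.1212, 6.13497, 32.7869 μs; sum = 57.6508 μs.
Propagation delays (d/s per hop): 0.857143, 5.15, 4.78261, 2.24783, 1.21739 μs; sum = 14.255 μs.
End-to-end = 71.9 μs.

71.9 μs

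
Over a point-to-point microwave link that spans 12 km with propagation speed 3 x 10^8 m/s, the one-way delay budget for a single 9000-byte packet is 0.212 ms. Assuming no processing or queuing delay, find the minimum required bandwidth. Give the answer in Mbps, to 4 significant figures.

418.6 Mbps

L = 72000 bits.
Propagation delay = 12000 / 300000000 = 0.04 ms.
Transmission budget = 0.212 − 0.04 = 0.172 ms.
R ≥ L / t_tx = 72000 bits / 0.000172 s = 418.6 Mbps.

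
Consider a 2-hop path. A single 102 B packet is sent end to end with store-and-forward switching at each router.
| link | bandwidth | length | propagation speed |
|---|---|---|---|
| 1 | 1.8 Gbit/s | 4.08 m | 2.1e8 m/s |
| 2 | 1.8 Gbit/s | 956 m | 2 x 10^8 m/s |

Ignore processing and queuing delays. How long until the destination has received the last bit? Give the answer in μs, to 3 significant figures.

L = 102 × 8 = 816 bits.
Transmission delay per hop = L/R = 816/1800000000 = 0.453333 μs; 2 hops → 0.906667 μs.
Propagation delays (d/s per hop): 0.0194286, 4.78 μs; sum = 4.79943 μs.
End-to-end = 5.71 μs.

5.71 μs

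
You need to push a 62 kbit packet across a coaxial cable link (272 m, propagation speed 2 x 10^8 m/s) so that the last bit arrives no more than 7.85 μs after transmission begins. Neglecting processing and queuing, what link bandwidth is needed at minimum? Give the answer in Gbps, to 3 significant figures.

9.55 Gbps

Propagation delay = 272 / 200000000 = 1.36 μs.
Transmission budget = 7.85 − 1.36 = 6.49 μs.
R ≥ L / t_tx = 62000 bits / 6.49e-06 s = 9.55 Gbps.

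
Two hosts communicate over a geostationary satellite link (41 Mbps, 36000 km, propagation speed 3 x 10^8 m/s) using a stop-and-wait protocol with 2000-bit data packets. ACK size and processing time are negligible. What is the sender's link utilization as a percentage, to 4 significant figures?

0.02032 %

t_tx = L/R = 2000/41000000 = 4.87805e-05 s.
t_prop = 36000000/300000000 = 0.12 s; RTT = 0.24 s.
Cycle = t_tx + RTT = 0.240049 s.
Utilization = t_tx / cycle = 4.87805e-05/0.240049 = 0.02032 %.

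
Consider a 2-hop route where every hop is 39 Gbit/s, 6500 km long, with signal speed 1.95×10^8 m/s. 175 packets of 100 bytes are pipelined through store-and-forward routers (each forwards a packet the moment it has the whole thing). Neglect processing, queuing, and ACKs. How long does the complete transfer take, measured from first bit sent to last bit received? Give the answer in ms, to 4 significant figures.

Per-hop transmission t_tx = L/R = 800/39000000000 = 2.05128e-05 ms.
Per-hop propagation t_prop = 6500000/195000000 = 33.3333 ms.
Pipeline fill: first packet needs 2·t_tx to clear all hops; remaining 174 packets each add one t_tx.
Total = (2+175-1)·t_tx + 2·t_prop = 176·2.05128e-05 + 2·33.3333 = 66.67 ms.

66.67 ms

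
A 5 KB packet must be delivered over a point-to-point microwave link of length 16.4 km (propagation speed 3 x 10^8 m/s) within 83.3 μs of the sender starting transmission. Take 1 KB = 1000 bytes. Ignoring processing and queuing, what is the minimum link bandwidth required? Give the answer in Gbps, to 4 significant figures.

L = 40000 bits.
Propagation delay = 16400 / 300000000 = 54.6667 μs.
Transmission budget = 83.3 − 54.6667 = 28.6333 μs.
R ≥ L / t_tx = 40000 bits / 2.86333e-05 s = 1.397 Gbps.

1.397 Gbps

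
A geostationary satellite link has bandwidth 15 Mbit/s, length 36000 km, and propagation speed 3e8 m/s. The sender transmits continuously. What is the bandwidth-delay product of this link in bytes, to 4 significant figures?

Propagation delay = 36000000 / 300000000 = 0.12 s.
BDP = R × t_prop = 15000000 × 0.12 = 1800000 bits.
In bytes: 1800000/8 = 225000 bytes.

225000 bytes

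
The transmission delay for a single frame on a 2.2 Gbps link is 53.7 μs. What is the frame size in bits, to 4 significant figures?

L = R × t_tx = 2200000000 b/s × 5.37e-05 s = 118140 bits.

118100 bits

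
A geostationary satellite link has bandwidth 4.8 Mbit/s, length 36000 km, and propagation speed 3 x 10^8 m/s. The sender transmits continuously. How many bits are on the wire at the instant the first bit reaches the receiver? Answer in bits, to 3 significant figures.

Propagation delay = 36000000 / 300000000 = 0.12 s.
BDP = R × t_prop = 4800000 × 0.12 = 576000 bits.

576000 bits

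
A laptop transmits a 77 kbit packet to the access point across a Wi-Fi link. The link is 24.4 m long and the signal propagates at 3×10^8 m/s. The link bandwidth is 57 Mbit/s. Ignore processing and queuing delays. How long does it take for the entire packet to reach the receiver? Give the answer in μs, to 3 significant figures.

1350 μs

L = 77000 bits.
Transmission delay = L/R = 77000 / 57000000 = 1350.88 μs.
Propagation delay = d/s = 24.4 m / 300000000 m/s = 0.0813333 μs.
Total = 1350 μs.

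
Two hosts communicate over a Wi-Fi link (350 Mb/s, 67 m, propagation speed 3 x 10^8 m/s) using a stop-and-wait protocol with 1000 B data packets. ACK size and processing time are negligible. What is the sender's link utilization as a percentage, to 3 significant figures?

t_tx = L/R = 8000/350000000 = 2.28571e-05 s.
t_prop = 67/300000000 = 2.23333e-07 s; RTT = 4.46667e-07 s.
Cycle = t_tx + RTT = 2.33038e-05 s.
Utilization = t_tx / cycle = 2.28571e-05/2.33038e-05 = 98.1 %.

98.1 %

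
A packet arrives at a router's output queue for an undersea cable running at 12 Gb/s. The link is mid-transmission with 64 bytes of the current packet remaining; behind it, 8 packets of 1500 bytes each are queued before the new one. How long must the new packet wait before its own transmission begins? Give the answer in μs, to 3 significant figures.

Each queued packet: L/R = 12000/12000000000 = 1 μs.
8 queued → 8 μs.
Plus remaining 512 bits of current packet: 0.0426667 μs.
Queuing delay = 8.04 μs.

8.04 μs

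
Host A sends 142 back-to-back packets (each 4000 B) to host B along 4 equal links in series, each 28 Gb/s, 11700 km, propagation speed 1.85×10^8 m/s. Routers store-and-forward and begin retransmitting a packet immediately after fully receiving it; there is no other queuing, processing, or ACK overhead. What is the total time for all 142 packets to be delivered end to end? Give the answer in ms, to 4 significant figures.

253.1 ms

Per-hop transmission t_tx = L/R = 32000/28000000000 = 0.00114286 ms.
Per-hop propagation t_prop = 11700000/185000000 = 63.2432 ms.
Pipeline fill: first packet needs 4·t_tx to clear all hops; remaining 141 packets each add one t_tx.
Total = (4+142-1)·t_tx + 4·t_prop = 145·0.00114286 + 4·63.2432 = 253.1 ms.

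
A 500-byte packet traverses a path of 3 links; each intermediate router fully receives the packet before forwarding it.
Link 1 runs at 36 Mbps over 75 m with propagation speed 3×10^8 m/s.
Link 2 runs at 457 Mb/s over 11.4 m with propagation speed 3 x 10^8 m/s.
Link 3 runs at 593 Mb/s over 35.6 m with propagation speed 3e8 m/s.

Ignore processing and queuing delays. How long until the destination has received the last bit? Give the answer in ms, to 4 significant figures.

L = 500 × 8 = 4000 bits.
Transmission delays (L/R per hop): 0.111111, 0.00875274, 0.00674536 ms; sum = 0.126609 ms.
Propagation delays (d/s per hop): 0.00025, 3.8e-05, 0.000118667 ms; sum = 0.000406667 ms.
End-to-end = 0.1270 ms.

0.1270 ms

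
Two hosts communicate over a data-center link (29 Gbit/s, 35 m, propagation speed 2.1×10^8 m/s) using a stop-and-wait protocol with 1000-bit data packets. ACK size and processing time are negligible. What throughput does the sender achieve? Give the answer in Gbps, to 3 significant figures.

2.72 Gbps

t_tx = L/R = 1000/29000000000 = 3.44828e-08 s.
t_prop = 35/210000000 = 1.66667e-07 s; RTT = 3.33333e-07 s.
Cycle = t_tx + RTT = 3.67816e-07 s.
Throughput = L / cycle = 1000 / 3.67816e-07 = 2.72 Gbps.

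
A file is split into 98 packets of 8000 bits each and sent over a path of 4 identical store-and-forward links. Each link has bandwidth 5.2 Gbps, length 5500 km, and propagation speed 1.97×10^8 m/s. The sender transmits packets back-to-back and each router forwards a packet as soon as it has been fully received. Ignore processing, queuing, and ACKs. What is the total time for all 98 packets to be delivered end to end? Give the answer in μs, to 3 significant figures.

112000 μs

Per-hop transmission t_tx = L/R = 8000/5200000000 = 1.53846 μs.
Per-hop propagation t_prop = 5500000/197000000 = 27918.8 μs.
Pipeline fill: first packet needs 4·t_tx to clear all hops; remaining 97 packets each add one t_tx.
Total = (4+98-1)·t_tx + 4·t_prop = 101·1.53846 + 4·27918.8 = 112000 μs.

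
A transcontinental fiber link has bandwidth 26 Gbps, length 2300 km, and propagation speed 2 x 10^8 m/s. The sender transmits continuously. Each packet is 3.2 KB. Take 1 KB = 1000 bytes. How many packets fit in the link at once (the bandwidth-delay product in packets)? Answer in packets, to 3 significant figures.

Propagation delay = 2300000 / 200000000 = 0.0115 s.
BDP = R × t_prop = 26000000000 × 0.0115 = 299000000 bits.
In packets of 25600 bits: 11700 packets.

11700 packets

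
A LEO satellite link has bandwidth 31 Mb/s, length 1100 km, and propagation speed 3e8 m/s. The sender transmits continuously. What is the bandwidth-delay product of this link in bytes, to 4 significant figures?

Propagation delay = 1100000 / 300000000 = 0.00366667 s.
BDP = R × t_prop = 31000000 × 0.00366667 = 113667 bits.
In bytes: 113667/8 = 14210 bytes.

14210 bytes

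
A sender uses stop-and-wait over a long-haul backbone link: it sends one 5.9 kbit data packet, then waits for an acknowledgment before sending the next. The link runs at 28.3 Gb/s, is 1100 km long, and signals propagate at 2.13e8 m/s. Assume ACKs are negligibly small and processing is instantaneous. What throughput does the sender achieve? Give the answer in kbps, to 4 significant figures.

t_tx = L/R = 5900/28300000000 = 2.08481e-07 s.
t_prop = 1100000/213000000 = 0.00516432 s; RTT = 0.0103286 s.
Cycle = t_tx + RTT = 0.0103288 s.
Throughput = L / cycle = 5900 / 0.0103288 = 571.2 kbps.

571.2 kbps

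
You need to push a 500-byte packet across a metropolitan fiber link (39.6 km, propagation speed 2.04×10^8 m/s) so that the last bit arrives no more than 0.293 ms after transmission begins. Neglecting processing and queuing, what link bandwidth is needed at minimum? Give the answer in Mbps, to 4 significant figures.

L = 4000 bits.
Propagation delay = 39600 / 204000000 = 0.194118 ms.
Transmission budget = 0.293 − 0.194118 = 0.0988824 ms.
R ≥ L / t_tx = 4000 bits / 9.88824e-05 s = 40.45 Mbps.

40.45 Mbps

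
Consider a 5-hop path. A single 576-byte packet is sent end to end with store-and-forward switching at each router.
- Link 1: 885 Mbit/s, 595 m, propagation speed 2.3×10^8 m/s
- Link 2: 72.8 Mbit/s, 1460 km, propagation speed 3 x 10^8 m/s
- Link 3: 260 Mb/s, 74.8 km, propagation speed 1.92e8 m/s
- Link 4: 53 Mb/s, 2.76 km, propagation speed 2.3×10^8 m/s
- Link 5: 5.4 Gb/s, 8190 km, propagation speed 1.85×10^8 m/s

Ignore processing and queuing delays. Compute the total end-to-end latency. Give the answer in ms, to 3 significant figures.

49.7 ms

L = 576 × 8 = 4608 bits.
Transmission delays (L/R per hop): 0.00520678, 0.0632967, 0.0177231, 0.0869434, 0.000853333 ms; sum = 0.174023 ms.
Propagation delays (d/s per hop): 0.00258696, 4.86667, 0.389583, 0.012, 44.2703 ms; sum = 49.5411 ms.
End-to-end = 49.7 ms.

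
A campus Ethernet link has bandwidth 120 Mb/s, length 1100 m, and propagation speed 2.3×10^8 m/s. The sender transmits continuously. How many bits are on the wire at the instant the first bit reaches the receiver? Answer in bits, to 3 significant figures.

Propagation delay = 1100 / 2.3e+08 = 4.78261e-06 s.
BDP = R × t_prop = 120000000 × 4.78261e-06 = 573.913 bits.

574 bits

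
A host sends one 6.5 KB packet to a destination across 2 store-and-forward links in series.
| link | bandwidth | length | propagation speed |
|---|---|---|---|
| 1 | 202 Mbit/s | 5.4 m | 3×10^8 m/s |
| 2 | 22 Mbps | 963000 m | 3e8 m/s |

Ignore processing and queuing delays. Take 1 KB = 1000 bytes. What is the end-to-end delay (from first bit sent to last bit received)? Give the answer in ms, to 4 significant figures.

5.831 ms

L = 52000 bits.
Transmission delays (L/R per hop): 0.257426, 2.36364 ms; sum = 2.62106 ms.
Propagation delays (d/s per hop): 1.8e-05, 3.21 ms; sum = 3.21002 ms.
End-to-end = 5.831 ms.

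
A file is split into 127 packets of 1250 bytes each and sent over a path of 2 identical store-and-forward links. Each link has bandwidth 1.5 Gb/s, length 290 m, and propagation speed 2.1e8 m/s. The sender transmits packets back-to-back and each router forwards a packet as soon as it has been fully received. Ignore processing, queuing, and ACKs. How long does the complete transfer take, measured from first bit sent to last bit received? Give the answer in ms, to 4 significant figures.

Per-hop transmission t_tx = L/R = 10000/1500000000 = 0.00666667 ms.
Per-hop propagation t_prop = 290/210000000 = 0.00138095 ms.
Pipeline fill: first packet needs 2·t_tx to clear all hops; remaining 126 packets each add one t_tx.
Total = (2+127-1)·t_tx + 2·t_prop = 128·0.00666667 + 2·0.00138095 = 0.8561 ms.

0.8561 ms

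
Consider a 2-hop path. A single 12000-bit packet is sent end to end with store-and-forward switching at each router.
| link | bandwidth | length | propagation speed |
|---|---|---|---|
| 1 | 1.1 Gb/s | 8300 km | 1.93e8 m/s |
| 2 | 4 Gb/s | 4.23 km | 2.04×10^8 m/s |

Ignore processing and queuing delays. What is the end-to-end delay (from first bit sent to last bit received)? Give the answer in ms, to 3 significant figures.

43.0 ms

Transmission delays (L/R per hop): 0.0109091, 0.003 ms; sum = 0.0139091 ms.
Propagation delays (d/s per hop): 43.0052, 0.0207353 ms; sum = 43.0259 ms.
End-to-end = 43.0 ms.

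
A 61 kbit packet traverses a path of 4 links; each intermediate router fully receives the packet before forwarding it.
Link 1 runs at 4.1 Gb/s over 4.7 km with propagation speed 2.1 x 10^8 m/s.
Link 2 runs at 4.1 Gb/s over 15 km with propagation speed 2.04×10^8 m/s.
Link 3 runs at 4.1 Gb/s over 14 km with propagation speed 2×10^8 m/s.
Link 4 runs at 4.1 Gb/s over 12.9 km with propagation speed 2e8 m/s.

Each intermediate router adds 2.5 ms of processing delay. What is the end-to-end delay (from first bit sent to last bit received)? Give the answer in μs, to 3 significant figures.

L = 61000 bits.
Transmission delay per hop = L/R = 61000/4.1e+09 = 14.878 μs; 4 hops → 59.5122 μs.
Propagation delays (d/s per hop): 22.381, 73.5294, 70, 64.5 μs; sum = 230.41 μs.
Processing at 3 router(s): 3 × 2.5 ms = 7500 μs.
End-to-end = 7790 μs.

7790 μs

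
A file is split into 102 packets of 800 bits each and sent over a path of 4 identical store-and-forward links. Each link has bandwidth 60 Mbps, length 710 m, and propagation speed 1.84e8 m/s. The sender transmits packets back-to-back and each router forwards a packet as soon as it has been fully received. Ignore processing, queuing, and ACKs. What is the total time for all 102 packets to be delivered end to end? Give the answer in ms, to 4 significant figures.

1.415 ms

Per-hop transmission t_tx = L/R = 800/60000000 = 0.0133333 ms.
Per-hop propagation t_prop = 710/184000000 = 0.0038587 ms.
Pipeline fill: first packet needs 4·t_tx to clear all hops; remaining 101 packets each add one t_tx.
Total = (4+102-1)·t_tx + 4·t_prop = 105·0.0133333 + 4·0.0038587 = 1.415 ms.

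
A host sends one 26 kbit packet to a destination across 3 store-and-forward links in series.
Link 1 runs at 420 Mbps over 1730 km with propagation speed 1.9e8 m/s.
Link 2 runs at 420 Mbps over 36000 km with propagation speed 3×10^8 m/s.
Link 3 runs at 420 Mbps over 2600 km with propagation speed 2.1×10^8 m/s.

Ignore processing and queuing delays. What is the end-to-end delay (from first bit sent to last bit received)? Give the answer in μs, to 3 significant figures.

L = 26000 bits.
Transmission delay per hop = L/R = 26000/420000000 = 61.9048 μs; 3 hops → 185.714 μs.
Propagation delays (d/s per hop): 9105.26, 120000, 12381 μs; sum = 141486 μs.
End-to-end = 142000 μs.

142000 μs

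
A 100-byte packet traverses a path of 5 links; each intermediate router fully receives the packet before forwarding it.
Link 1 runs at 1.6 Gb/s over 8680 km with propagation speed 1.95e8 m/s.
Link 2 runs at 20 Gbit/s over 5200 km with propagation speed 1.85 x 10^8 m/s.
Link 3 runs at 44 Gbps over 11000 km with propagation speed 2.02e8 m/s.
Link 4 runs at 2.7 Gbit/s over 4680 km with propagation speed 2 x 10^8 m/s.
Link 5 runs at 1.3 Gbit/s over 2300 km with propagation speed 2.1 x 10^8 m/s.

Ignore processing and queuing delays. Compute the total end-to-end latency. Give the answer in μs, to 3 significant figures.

L = 100 × 8 = 800 bits.
Transmission delays (L/R per hop): 0.5, 0.04, 0.0181818, 0.296296, 0.615385 μs; sum = 1.46986 μs.
Propagation delays (d/s per hop): 44512.8, 28108.1, 54455.4, 23400, 10952.4 μs; sum = 161429 μs.
End-to-end = 161000 μs.

161000 μs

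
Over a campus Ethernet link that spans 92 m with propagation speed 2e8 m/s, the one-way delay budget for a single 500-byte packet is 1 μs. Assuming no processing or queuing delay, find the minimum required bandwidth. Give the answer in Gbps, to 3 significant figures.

L = 4000 bits.
Propagation delay = 92 / 200000000 = 0.46 μs.
Transmission budget = 1 − 0.46 = 0.54 μs.
R ≥ L / t_tx = 4000 bits / 5.4e-07 s = 7.41 Gbps.

7.41 Gbps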